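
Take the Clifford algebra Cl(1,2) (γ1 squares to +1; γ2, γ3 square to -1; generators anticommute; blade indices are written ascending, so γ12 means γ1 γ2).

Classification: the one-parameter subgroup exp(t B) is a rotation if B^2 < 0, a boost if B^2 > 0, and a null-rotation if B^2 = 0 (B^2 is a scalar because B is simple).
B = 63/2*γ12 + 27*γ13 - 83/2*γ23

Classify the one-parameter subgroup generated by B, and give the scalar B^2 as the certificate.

B^2 term by term: the squares give (63/2)^2*(γ12)^2 + (27)^2*(γ13)^2 + (-83/2)^2*(γ23)^2 = 3969/4*(+1) + 729*(+1) + 6889/4*(-1) = -1 (each basis 2-blade squares to minus the product of its generators' squares); cross terms between blades sharing an index anticommute and cancel. So B^2 = -1.
Answer: rotation, certificate B^2 = -1. The scalar -1 is the complete invariant here: its sign names the subgroup type.


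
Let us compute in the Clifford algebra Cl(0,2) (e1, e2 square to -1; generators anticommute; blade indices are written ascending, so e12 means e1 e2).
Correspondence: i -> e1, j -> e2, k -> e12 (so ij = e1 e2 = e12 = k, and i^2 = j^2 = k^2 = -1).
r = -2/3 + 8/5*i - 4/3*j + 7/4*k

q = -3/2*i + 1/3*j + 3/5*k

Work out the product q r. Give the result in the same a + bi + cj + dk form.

In blades: q = -3/2*e1 + 1/3*e2 + 3/5*e12, r = -2/3 + 8/5*e1 - 4/3*e2 + 7/4*e12.
Distribute q over r term by term (generator squares from the signature, products reordered to ascending indices): (-3/2*e1)*r = 12/5 + e1 + 21/8*e2 + 2*e12; (1/3*e2)*r = 4/9 + 7/12*e1 - 2/9*e2 - 8/15*e12; (3/5*e12)*r = -21/20 + 4/5*e1 + 24/25*e2 - 2/5*e12.
Sum: 323/180 + 143/60*e1 + 6053/1800*e2 + 16/15*e12; translating back through the correspondence:
Answer: 323/180 + 143/60*i + 6053/1800*j + 16/15*k


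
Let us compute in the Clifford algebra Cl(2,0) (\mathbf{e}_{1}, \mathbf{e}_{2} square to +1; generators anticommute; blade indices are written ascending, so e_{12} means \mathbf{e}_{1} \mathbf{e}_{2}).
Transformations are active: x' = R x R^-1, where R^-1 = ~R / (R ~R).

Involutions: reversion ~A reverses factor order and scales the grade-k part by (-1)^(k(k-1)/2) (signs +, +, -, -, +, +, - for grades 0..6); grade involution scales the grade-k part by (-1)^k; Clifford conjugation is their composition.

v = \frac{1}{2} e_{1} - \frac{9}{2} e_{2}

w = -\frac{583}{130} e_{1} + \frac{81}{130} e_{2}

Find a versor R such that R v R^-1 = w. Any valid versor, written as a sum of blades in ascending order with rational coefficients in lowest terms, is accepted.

Equal squares first: v^2 = w^2 = \frac{41}{2}. Then v + w = -\frac{259}{65} e_{1} - \frac{252}{65} e_{2} is a versor taking v to w, provided it is invertible.
Answer: -\frac{259}{65} e_{1} - \frac{252}{65} e_{2}


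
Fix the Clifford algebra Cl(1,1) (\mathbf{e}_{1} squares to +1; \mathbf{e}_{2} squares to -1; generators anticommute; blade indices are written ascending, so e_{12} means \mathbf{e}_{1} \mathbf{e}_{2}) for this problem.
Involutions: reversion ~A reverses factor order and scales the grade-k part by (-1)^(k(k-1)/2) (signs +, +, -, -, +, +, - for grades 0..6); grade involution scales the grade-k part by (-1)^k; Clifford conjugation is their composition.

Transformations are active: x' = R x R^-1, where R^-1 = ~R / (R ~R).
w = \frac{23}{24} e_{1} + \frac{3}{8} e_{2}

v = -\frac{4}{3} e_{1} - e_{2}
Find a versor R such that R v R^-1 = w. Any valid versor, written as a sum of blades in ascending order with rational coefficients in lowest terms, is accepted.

Here q(v) = q(w) = \frac{7}{9}; the classical choice R = v + w = -\frac{3}{8} e_{1} - \frac{5}{8} e_{2} then realises v -> w under the sandwich.
Answer: -\frac{3}{8} e_{1} - \frac{5}{8} e_{2}


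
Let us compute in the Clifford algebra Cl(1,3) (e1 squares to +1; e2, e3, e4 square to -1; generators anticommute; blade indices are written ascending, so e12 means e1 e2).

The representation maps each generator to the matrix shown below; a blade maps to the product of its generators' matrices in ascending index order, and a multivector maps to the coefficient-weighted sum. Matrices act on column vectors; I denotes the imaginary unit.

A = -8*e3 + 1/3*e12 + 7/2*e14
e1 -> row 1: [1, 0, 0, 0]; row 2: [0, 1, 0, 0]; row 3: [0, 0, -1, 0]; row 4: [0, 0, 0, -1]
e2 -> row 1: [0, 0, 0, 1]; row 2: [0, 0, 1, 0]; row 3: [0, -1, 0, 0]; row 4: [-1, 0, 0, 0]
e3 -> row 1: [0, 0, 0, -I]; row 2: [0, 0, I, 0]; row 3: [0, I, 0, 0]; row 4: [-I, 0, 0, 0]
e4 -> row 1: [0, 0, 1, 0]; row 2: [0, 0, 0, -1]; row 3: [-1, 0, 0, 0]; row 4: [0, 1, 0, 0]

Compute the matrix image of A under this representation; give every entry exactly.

Bivector images (products of the table entries): rho(e12) = rho(e1)rho(e2) = row 1: [0, 0, 0, 1]; row 2: [0, 0, 1, 0]; row 3: [0, 1, 0, 0]; row 4: [1, 0, 0, 0]; rho(e14) = rho(e1)rho(e4) = row 1: [0, 0, 1, 0]; row 2: [0, 0, 0, -1]; row 3: [1, 0, 0, 0]; row 4: [0, -1, 0, 0].
M = (-8)*rho(e3) + (1/3)*rho(e12) + (7/2)*rho(e14), summed entrywise:
Answer: row 1: [0, 0, 7/2, 1/3 + 8*I]; row 2: [0, 0, 1/3 - 8*I, -7/2]; row 3: [7/2, 1/3 - 8*I, 0, 0]; row 4: [1/3 + 8*I, -7/2, 0, 0]


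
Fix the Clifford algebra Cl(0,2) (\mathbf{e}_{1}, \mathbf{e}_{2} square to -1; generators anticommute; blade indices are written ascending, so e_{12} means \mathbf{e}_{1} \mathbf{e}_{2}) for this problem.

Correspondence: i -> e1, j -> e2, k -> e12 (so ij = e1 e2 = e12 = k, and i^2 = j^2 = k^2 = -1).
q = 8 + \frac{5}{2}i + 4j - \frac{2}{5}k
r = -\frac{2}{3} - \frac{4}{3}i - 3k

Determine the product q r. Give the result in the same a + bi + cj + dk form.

In blades: q = 8 + \frac{5}{2} e_{1} + 4 e_{2} - \frac{2}{5} e_{12}, r = -\frac{2}{3} - \frac{4}{3} e_{1} - 3 e_{12}.
Distribute q over r term by term (generator squares from the signature, products reordered to ascending indices): (8)*r = -\frac{16}{3} - \frac{32}{3} e_{1} - 24 e_{12}; (\frac{5}{2} e_{1})*r = \frac{10}{3} - \frac{5}{3} e_{1} + \frac{15}{2} e_{2}; (4 e_{2})*r = -12 e_{1} - \frac{8}{3} e_{2} + \frac{16}{3} e_{12}; (-\frac{2}{5} e_{12})*r = -\frac{6}{5} + \frac{8}{15} e_{2} + \frac{4}{15} e_{12}.
Sum: -\frac{16}{5} - \frac{73}{3} e_{1} + \frac{161}{30} e_{2} - \frac{92}{5} e_{12}; translating back through the correspondence:
Answer: -\frac{16}{5} - \frac{73}{3}i + \frac{161}{30}j - \frac{92}{5}k


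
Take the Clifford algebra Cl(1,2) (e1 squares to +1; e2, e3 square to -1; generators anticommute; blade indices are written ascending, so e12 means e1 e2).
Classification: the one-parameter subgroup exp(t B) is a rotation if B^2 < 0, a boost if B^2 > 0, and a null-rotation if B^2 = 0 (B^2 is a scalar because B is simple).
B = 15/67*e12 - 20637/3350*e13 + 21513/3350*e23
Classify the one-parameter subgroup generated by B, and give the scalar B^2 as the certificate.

B^2 term by term: the squares give (15/67)^2*(e12)^2 + (-20637/3350)^2*(e13)^2 + (21513/3350)^2*(e23)^2 = 225/4489*(+1) + 425885769/11222500*(+1) + 462809169/11222500*(-1) = -81/25 (each basis 2-blade squares to minus the product of its generators' squares); cross terms between blades sharing an index anticommute and cancel. So B^2 = -81/25.
Answer: rotation, certificate B^2 = -81/25. Check the certificate: B^2 = -81/25, and that sign is decisive whatever form B takes.


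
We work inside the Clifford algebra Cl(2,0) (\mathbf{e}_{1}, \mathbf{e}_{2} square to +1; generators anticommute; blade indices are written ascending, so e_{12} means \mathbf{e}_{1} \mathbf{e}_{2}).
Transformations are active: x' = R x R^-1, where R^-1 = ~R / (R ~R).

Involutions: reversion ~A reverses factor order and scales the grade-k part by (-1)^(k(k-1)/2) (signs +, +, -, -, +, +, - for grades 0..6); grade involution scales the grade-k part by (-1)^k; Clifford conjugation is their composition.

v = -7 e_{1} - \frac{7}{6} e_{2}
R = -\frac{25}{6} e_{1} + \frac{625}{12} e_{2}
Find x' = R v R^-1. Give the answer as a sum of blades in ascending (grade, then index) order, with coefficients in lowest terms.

~R = -\frac{25}{6} e_{1} + \frac{625}{12} e_{2}, and R ~R = \frac{393125}{144}, so R^-1 = ~R / (\frac{393125}{144}).
R v = -\frac{2275}{72} + \frac{3325}{9} e_{12}
Answer: \frac{13391}{1887} e_{1} - \frac{49}{1258} e_{2}


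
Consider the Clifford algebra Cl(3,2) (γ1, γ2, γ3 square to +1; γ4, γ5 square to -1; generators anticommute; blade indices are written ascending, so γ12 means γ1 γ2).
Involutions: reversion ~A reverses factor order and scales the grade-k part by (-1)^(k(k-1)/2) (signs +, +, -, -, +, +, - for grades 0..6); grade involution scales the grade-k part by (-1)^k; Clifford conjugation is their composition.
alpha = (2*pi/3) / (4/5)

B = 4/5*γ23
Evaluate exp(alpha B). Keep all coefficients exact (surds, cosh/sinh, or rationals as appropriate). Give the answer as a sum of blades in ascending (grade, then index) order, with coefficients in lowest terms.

B^2 = (4/5)^2*(γ23)^2 = 16/25*(-1) = -16/25 (a basis 2-blade squares to minus the product of its generators' squares).
B^2 = -16/25 — a negative square means the series sums to a rotation: l = 4/5, alpha*l = 2*pi/3, so exp(alpha B) = cos(2*pi/3) + (sin(2*pi/3)/(4/5))*B = -1/2 + (5*sqrt(3)/8)*B.
Answer: -1/2 + sqrt(3)/2*γ23


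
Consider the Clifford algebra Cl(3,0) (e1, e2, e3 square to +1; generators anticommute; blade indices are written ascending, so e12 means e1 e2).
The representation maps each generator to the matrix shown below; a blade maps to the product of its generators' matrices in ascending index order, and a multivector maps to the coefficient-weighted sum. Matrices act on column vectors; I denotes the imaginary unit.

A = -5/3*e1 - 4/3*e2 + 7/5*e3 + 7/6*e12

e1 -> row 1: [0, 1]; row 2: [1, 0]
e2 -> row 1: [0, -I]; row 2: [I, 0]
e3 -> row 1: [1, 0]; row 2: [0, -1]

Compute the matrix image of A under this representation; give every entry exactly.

Bivector images (products of the table entries): rho(e12) = rho(e1)rho(e2) = row 1: [I, 0]; row 2: [0, -I].
M = (-5/3)*rho(e1) + (-4/3)*rho(e2) + (7/5)*rho(e3) + (7/6)*rho(e12), summed entrywise:
Answer: row 1: [7/5 + 7*I/6, -5/3 + 4*I/3]; row 2: [-5/3 - 4*I/3, -7/5 - 7*I/6]


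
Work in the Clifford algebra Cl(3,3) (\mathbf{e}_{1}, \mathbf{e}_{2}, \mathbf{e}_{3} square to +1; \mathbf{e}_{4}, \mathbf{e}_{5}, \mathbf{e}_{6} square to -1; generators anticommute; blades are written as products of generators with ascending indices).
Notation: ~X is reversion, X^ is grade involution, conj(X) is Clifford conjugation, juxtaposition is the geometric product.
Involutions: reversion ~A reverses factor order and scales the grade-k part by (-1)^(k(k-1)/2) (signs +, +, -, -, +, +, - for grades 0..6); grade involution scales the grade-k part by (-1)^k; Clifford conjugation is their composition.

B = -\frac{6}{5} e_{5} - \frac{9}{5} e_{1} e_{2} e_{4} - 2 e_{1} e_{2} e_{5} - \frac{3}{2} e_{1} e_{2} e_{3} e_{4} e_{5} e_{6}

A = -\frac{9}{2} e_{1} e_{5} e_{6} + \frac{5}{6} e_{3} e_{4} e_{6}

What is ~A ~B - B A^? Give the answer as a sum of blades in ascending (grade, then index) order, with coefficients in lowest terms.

first term: -\frac{27}{5} e_{1} e_{6} + 9 e_{2} e_{6} - \frac{5}{4} e_{1} e_{2} e_{5} - \frac{27}{4} e_{2} e_{3} e_{4} - \frac{3}{2} e_{1} e_{2} e_{3} e_{6} + \frac{81}{10} e_{2} e_{4} e_{5} e_{6} - e_{3} e_{4} e_{5} e_{6} + \frac{5}{3} e_{1} e_{2} e_{3} e_{4} e_{5} e_{6}
second term: -\frac{27}{5} e_{1} e_{6} + 9 e_{2} e_{6} - \frac{5}{4} e_{1} e_{2} e_{5} - \frac{27}{4} e_{2} e_{3} e_{4} + \frac{3}{2} e_{1} e_{2} e_{3} e_{6} - \frac{81}{10} e_{2} e_{4} e_{5} e_{6} + e_{3} e_{4} e_{5} e_{6} + \frac{5}{3} e_{1} e_{2} e_{3} e_{4} e_{5} e_{6}
Answer: -3 e_{1} e_{2} e_{3} e_{6} + \frac{81}{5} e_{2} e_{4} e_{5} e_{6} - 2 e_{3} e_{4} e_{5} e_{6}


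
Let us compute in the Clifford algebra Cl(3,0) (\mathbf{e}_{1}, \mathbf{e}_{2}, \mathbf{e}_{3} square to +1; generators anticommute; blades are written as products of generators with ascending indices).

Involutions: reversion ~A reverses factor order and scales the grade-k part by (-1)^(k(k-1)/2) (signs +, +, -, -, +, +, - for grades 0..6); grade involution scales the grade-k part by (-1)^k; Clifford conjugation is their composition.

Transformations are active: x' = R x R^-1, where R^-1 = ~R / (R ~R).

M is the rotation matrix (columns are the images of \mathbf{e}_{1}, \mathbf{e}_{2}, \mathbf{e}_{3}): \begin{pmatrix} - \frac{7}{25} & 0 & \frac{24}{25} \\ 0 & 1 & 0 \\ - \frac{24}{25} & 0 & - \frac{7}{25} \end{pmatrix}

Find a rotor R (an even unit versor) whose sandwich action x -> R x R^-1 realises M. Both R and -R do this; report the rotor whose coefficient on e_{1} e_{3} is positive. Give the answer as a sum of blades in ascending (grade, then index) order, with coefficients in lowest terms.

Method: write R = a + b12*e_{1} e_{2} + b13*e_{1} e_{3} + b23*e_{2} e_{3} with a^2 + b12^2 + b13^2 + b23^2 = 1 (so R^-1 = ~R). Expanding the columns R e_j ~R gives tr M = 4a^2 - 1 and, from the antisymmetric part, M21 - M12 = -4a*b12, M13 - M31 = 4a*b13, M32 - M23 = -4a*b23.
Here tr M = \frac{11}{25}, so a^2 = (1 + tr M)/4 = \frac{9}{25} and a = ±\frac{3}{5}. Taking a = \frac{3}{5}: M21 - M12 = 0, M13 - M31 = \frac{48}{25}, M32 - M23 = 0, giving b12 = 0, b13 = \frac{4}{5}, b23 = 0, i.e. R = \frac{3}{5} + \frac{4}{5} e_{1} e_{3}.
Its e_{1} e_{3} coefficient is already positive.
Answer: \frac{3}{5} + \frac{4}{5} e_{1} e_{3}. Note: both R and -R realise this M (trace \frac{11}{25}); the covering map identifies them, and the e_{1} e_{3}-coefficient sign is the tie-breaker.


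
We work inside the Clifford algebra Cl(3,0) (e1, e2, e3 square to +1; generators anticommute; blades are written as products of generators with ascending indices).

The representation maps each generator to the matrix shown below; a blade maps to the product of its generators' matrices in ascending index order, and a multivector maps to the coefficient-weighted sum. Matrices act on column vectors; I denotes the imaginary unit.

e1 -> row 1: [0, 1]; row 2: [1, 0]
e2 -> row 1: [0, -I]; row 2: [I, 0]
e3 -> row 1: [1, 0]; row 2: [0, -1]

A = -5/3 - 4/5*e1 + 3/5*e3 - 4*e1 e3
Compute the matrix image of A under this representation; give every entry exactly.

Bivector images (products of the table entries): rho(e1 e3) = rho(e1)rho(e3) = row 1: [0, -1]; row 2: [1, 0].
M = (-5/3)*1 + (-4/5)*rho(e1) + (3/5)*rho(e3) + (-4)*rho(e1 e3), summed entrywise (1 is the identity matrix):
Answer: row 1: [-16/15, 16/5]; row 2: [-24/5, -34/15]


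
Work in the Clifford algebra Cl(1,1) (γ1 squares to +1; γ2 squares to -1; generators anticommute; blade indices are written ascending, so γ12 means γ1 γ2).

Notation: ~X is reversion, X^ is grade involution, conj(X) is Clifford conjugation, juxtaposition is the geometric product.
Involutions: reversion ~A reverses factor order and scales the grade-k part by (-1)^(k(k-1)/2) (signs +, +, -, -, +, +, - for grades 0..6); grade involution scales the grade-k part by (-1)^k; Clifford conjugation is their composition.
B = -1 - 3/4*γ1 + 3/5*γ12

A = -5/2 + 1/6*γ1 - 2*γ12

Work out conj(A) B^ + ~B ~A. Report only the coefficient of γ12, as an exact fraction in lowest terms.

first term: 143/40 - 41/24*γ1 - 8/5*γ2 - 7/2*γ12
second term: 47/40 + 41/24*γ1 - 7/5*γ2 - 1/2*γ12
Answer: -4


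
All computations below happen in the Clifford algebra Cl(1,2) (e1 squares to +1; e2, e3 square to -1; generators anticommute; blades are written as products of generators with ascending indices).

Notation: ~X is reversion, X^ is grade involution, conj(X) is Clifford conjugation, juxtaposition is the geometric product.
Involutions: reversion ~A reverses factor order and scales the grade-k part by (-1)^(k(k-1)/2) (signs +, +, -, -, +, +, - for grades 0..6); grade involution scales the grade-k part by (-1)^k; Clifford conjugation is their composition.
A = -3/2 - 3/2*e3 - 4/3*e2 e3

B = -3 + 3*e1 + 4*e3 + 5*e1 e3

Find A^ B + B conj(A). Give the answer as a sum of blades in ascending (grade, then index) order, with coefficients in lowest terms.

first term: -3/2 + 3*e1 + 16/3*e2 - 21/2*e3 + 20/3*e1 e2 - 12*e1 e3 + 4*e2 e3 - 4*e1 e2 e3
second term: -3/2 - 12*e1 + 16/3*e2 - 21/2*e3 + 20/3*e1 e2 - 3*e1 e3 - 4*e2 e3 + 4*e1 e2 e3
Answer: -3 - 9*e1 + 32/3*e2 - 21*e3 + 40/3*e1 e2 - 15*e1 e3


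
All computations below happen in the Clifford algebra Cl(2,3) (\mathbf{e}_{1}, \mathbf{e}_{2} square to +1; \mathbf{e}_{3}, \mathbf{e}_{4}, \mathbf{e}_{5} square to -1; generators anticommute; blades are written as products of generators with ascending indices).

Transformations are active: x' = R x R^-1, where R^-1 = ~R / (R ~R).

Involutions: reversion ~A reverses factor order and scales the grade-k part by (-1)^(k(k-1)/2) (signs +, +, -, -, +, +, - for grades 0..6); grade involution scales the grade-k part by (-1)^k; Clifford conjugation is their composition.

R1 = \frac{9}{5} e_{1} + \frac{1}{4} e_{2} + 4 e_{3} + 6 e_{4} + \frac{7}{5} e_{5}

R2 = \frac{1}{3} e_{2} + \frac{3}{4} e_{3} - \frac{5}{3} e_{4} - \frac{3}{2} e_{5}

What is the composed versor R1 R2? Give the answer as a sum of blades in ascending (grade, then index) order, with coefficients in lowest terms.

Distribute over the terms of R2 (each basis-blade product reordered to ascending indices, repeated generators contracted through their squares):
R1 (\frac{1}{3} e_{2}) = \frac{1}{12} + \frac{3}{5} e_{1} e_{2} - \frac{4}{3} e_{2} e_{3} - 2 e_{2} e_{4} - \frac{7}{15} e_{2} e_{5}
R1 (\frac{3}{4} e_{3}) = -3 + \frac{27}{20} e_{1} e_{3} + \frac{3}{16} e_{2} e_{3} - \frac{9}{2} e_{3} e_{4} - \frac{21}{20} e_{3} e_{5}
R1 (-\frac{5}{3} e_{4}) = 10 - 3 e_{1} e_{4} - \frac{5}{12} e_{2} e_{4} - \frac{20}{3} e_{3} e_{4} + \frac{7}{3} e_{4} e_{5}
R1 (-\frac{3}{2} e_{5}) = \frac{21}{10} - \frac{27}{10} e_{1} e_{5} - \frac{3}{8} e_{2} e_{5} - 6 e_{3} e_{5} - 9 e_{4} e_{5}
Summing the partial products and collecting blades:
Answer: \frac{551}{60} + \frac{3}{5} e_{1} e_{2} + \frac{27}{20} e_{1} e_{3} - 3 e_{1} e_{4} - \frac{27}{10} e_{1} e_{5} - \frac{55}{48} e_{2} e_{3} - \frac{29}{12} e_{2} e_{4} - \frac{101}{120} e_{2} e_{5} - \frac{67}{6} e_{3} e_{4} - \frac{141}{20} e_{3} e_{5} - \frac{20}{3} e_{4} e_{5}


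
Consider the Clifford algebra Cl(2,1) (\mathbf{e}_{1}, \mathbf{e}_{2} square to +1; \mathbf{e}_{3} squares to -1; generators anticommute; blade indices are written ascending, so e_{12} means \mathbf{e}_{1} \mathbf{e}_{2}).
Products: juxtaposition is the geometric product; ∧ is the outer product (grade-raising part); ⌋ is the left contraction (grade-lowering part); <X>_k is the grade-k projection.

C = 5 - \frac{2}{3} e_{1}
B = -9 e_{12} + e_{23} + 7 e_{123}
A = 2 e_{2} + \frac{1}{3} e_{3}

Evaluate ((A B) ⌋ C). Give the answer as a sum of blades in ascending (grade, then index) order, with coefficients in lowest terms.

step 1: 18 e_{1} + \frac{1}{3} e_{2} + 2 e_{3} - \frac{7}{3} e_{12} - 14 e_{13} - 3 e_{123}
step 2: -12
Answer: -12


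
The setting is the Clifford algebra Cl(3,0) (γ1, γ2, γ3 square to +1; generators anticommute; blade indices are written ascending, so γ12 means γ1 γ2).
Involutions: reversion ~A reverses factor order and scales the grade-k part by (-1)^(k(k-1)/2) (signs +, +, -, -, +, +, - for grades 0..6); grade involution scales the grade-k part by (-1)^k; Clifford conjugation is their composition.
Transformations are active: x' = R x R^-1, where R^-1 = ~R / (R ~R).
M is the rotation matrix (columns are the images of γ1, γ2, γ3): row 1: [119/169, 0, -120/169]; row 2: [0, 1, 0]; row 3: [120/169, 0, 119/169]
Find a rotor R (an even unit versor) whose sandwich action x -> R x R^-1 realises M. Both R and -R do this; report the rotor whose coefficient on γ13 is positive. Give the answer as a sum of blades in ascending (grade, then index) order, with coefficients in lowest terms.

Method: write R = a + b12*γ12 + b13*γ13 + b23*γ23 with a^2 + b12^2 + b13^2 + b23^2 = 1 (so R^-1 = ~R). Expanding the columns R e_j ~R gives tr M = 4a^2 - 1 and, from the antisymmetric part, M21 - M12 = -4a*b12, M13 - M31 = 4a*b13, M32 - M23 = -4a*b23.
Here tr M = 407/169, so a^2 = (1 + tr M)/4 = 144/169 and a = ±12/13. Taking a = 12/13: M21 - M12 = 0, M13 - M31 = -240/169, M32 - M23 = 0, giving b12 = 0, b13 = -5/13, b23 = 0, i.e. R = 12/13 - 5/13*γ13.
Its γ13 coefficient is negative, so report the other preimage -R.
Answer: -12/13 + 5/13*γ13. Recall the cover is two-to-one: with M of trace 407/169, both preimages act alike, and the stated γ13 sign chooses the sheet.


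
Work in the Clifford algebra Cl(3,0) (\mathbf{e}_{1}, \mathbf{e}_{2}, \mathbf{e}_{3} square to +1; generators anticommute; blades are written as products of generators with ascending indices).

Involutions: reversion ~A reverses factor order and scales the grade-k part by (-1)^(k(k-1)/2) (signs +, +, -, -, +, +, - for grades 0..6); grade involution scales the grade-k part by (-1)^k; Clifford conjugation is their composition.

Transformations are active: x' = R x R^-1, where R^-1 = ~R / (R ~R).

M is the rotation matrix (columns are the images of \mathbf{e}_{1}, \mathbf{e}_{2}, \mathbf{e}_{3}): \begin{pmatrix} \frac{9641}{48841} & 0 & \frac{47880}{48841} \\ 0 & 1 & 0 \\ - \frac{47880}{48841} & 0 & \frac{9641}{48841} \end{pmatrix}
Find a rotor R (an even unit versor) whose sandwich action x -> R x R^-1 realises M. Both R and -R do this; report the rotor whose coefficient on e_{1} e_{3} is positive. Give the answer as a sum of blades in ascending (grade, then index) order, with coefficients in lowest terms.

Method: write R = a + b12*e_{1} e_{2} + b13*e_{1} e_{3} + b23*e_{2} e_{3} with a^2 + b12^2 + b13^2 + b23^2 = 1 (so R^-1 = ~R). Expanding the columns R e_j ~R gives tr M = 4a^2 - 1 and, from the antisymmetric part, M21 - M12 = -4a*b12, M13 - M31 = 4a*b13, M32 - M23 = -4a*b23.
Here tr M = \frac{68123}{48841}, so a^2 = (1 + tr M)/4 = \frac{29241}{48841} and a = ±\frac{171}{221}. Taking a = \frac{171}{221}: M21 - M12 = 0, M13 - M31 = \frac{95760}{48841}, M32 - M23 = 0, giving b12 = 0, b13 = \frac{140}{221}, b23 = 0, i.e. R = \frac{171}{221} + \frac{140}{221} e_{1} e_{3}.
Its e_{1} e_{3} coefficient is already positive.
Answer: \frac{171}{221} + \frac{140}{221} e_{1} e_{3}. Key observation: the double cover Spin(3) -> SO(3) sends R and -R to the same matrix (trace \frac{68123}{48841} here), so the stated sign of the e_{1} e_{3} coefficient is what selects one sheet.


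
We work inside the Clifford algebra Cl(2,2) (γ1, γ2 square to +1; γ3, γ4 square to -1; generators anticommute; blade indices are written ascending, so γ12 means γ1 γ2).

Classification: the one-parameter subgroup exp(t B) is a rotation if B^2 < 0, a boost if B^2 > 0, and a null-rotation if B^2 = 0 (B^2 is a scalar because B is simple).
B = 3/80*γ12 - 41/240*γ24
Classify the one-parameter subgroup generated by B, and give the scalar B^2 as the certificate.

B^2 term by term: the squares give (3/80)^2*(γ12)^2 + (-41/240)^2*(γ24)^2 = 9/6400*(-1) + 1681/57600*(+1) = 1/36 (each basis 2-blade squares to minus the product of its generators' squares); cross terms between blades sharing an index anticommute and cancel. So B^2 = 1/36.
Answer: boost, certificate B^2 = 1/36. Certificate logic: 1/36 is a conjugation-invariant scalar, so its sign fixes rotation versus boost versus null-rotation outright.


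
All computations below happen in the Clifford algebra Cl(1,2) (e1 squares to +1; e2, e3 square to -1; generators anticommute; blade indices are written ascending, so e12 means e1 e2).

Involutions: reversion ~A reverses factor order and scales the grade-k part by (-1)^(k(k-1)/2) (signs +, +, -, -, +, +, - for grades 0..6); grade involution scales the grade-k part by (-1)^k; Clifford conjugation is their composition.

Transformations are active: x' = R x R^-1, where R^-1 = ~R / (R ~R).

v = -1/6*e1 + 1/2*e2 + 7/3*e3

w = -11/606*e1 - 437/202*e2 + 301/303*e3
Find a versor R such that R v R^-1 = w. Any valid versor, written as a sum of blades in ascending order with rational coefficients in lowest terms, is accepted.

Construction: equal norms (both -17/3) license R = v + w = -56/303*e1 - 168/101*e2 + 336/101*e3 — nothing changes along that direction, while (v - w)/2 changes sign, so v maps onto w.
Answer: -56/303*e1 - 168/101*e2 + 336/101*e3


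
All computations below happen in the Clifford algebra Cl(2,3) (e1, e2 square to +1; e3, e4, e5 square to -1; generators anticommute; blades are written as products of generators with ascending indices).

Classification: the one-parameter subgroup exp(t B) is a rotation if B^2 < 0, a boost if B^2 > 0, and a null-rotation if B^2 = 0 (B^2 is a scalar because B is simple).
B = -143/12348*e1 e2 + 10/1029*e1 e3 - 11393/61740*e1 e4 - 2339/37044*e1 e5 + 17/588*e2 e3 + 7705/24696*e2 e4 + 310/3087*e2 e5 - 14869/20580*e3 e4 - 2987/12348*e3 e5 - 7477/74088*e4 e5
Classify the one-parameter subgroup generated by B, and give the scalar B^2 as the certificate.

B^2 term by term: the squares give (-143/12348)^2*(e1 e2)^2 + (10/1029)^2*(e1 e3)^2 + (-11393/61740)^2*(e1 e4)^2 + (-2339/37044)^2*(e1 e5)^2 + (17/588)^2*(e2 e3)^2 + (7705/24696)^2*(e2 e4)^2 + (310/3087)^2*(e2 e5)^2 + (-14869/20580)^2*(e3 e4)^2 + (-2987/12348)^2*(e3 e5)^2 + (-7477/74088)^2*(e4 e5)^2 = 20449/152473104*(-1) + 100/1058841*(+1) + 129800449/3811827600*(+1) + 5470921/1372257936*(+1) + 289/345744*(+1) + 59367025/609892416*(+1) + 96100/9529569*(+1) + 221087161/423536400*(-1) + 8922169/152473104*(-1) + 55905529/5489031744*(-1) = -4/9 (each basis 2-blade squares to minus the product of its generators' squares); cross terms between blades sharing an index anticommute and cancel; the commuting (index-disjoint) pairs give grade-4 terms 2*c*c'*(blade product), which cancel blade by blade — e1 e2 e3 e4: 2126267/127060920 - 38525/6353046 - 193681/18151560 = 0; e1 e2 e3 e5: 427141/76236552 - 6200/3176523 - 39763/10890936 = 0; e1 e2 e4 e5: 1069211/457419312 + 353183/9529569 - 18021995/457419312 = 0; e1 e3 e4 e5: -37385/19059138 - 34030891/381182760 + 34778591/381182760 = 0; e2 e3 e4 e5: -127109/21781872 + 23014835/152473104 - 460939/3176523 = 0 — confirming B is simple. So B^2 = -4/9.
Answer: rotation, certificate B^2 = -4/9. No conjugation can change B^2 = -4/9; the sign gives the class.


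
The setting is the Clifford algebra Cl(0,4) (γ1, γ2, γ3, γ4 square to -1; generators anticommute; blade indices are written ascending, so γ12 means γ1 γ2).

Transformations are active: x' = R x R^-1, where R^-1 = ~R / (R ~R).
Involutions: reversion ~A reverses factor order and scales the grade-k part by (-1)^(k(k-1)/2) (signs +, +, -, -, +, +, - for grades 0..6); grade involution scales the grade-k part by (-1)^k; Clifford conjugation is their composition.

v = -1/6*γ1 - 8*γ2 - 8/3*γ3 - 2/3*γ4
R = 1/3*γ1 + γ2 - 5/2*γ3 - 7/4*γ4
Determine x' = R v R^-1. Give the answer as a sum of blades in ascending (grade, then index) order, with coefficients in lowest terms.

~R = 1/3*γ1 + γ2 - 5/2*γ3 - 7/4*γ4, and R ~R = -1501/144, so R^-1 = ~R / (-1501/144).
R v = 2/9 - 5/2*γ12 - 47/36*γ13 - 37/72*γ14 - 68/3*γ23 - 44/3*γ24 - 3*γ34
Answer: 1373/9006*γ1 + 11944/1501*γ2 + 12488/4503*γ3 + 3338/4503*γ4


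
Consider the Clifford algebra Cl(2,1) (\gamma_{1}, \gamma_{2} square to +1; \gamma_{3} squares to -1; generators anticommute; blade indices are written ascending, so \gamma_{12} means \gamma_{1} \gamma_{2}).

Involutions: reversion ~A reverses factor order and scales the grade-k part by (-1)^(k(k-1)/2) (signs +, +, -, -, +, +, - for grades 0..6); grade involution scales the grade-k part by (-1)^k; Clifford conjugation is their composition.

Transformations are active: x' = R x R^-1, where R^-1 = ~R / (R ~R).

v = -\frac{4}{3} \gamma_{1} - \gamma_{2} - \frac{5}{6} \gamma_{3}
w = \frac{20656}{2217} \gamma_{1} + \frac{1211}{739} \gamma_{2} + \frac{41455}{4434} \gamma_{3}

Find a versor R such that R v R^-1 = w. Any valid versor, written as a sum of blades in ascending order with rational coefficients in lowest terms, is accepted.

Reasoning: v^2 = w^2 = \frac{25}{12} since conjugation preserves the quadratic form; R = v + w = \frac{5900}{739} \gamma_{1} + \frac{472}{739} \gamma_{2} + \frac{18880}{2217} \gamma_{3} is then valid when invertible, keeping its own part and reversing (v - w)/2.
Answer: \frac{5900}{739} \gamma_{1} + \frac{472}{739} \gamma_{2} + \frac{18880}{2217} \gamma_{3}


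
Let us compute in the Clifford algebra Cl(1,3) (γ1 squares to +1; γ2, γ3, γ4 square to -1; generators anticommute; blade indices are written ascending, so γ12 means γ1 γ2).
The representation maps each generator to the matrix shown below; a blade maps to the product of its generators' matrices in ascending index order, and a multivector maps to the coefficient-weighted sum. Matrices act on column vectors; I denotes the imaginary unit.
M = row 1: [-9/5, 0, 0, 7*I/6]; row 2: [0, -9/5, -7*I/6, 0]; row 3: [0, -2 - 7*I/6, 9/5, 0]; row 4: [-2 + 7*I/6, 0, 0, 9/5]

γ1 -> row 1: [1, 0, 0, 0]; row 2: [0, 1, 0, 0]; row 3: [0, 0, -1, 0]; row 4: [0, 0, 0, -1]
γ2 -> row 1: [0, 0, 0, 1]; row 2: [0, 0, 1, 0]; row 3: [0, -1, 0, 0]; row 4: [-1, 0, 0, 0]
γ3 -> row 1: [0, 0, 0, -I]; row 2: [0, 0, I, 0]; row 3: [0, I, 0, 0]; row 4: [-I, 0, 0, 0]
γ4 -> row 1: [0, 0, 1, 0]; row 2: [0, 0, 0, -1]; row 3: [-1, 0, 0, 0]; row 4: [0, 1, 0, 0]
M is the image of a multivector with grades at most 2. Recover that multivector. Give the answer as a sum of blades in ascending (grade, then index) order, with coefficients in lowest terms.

Method: the blade images are trace-orthogonal — tr(rho(e_A) rho(e_B)^-1) = 4 if A = B and 0 otherwise — and rho(e_A)^-1 = (e_A)^2 * rho(e_A) with (e_A)^2 = +1 or -1, so the coefficient of e_A in the preimage is (e_A)^2 * tr(M rho(e_A))/4.
Nonzero projections over blades of grade <= 2: γ1: (γ1)^2 = +1, tr(M rho(γ1)) = -36/5, coefficient -9/5; γ2: (γ2)^2 = -1, tr(M rho(γ2)) = -4, coefficient 1; γ3: (γ3)^2 = -1, tr(M rho(γ3)) = 14/3, coefficient -7/6; γ12: (γ12)^2 = +1, tr(M rho(γ12)) = -4, coefficient -1. Every other blade of grade <= 2 projects to 0.
Answer: -9/5*γ1 + γ2 - 7/6*γ3 - γ12


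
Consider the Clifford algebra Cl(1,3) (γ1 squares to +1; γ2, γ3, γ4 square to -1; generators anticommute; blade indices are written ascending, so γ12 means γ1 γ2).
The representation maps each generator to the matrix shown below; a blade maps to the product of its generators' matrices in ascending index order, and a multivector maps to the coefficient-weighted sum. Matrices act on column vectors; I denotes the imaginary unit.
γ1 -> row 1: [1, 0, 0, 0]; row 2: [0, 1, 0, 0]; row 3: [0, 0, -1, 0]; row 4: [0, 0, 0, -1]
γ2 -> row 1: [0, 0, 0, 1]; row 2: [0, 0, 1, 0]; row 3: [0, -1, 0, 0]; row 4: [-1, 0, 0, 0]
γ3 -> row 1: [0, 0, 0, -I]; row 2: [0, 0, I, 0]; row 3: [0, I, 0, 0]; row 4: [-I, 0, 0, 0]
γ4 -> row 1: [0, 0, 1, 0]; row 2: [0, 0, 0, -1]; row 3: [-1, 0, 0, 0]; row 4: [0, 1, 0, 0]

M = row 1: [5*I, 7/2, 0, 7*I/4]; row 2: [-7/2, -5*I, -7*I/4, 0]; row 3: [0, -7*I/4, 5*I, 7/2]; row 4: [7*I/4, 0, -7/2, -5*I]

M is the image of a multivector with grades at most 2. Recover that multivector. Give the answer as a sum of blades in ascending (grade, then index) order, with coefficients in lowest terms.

Method: the blade images are trace-orthogonal — tr(rho(e_A) rho(e_B)^-1) = 4 if A = B and 0 otherwise — and rho(e_A)^-1 = (e_A)^2 * rho(e_A) with (e_A)^2 = +1 or -1, so the coefficient of e_A in the preimage is (e_A)^2 * tr(M rho(e_A))/4.
Nonzero projections over blades of grade <= 2: γ3: (γ3)^2 = -1, tr(M rho(γ3)) = 7, coefficient -7/4; γ23: (γ23)^2 = -1, tr(M rho(γ23)) = 20, coefficient -5; γ24: (γ24)^2 = -1, tr(M rho(γ24)) = -14, coefficient 7/2. Every other blade of grade <= 2 projects to 0.
Answer: -7/4*γ3 - 5*γ23 + 7/2*γ24


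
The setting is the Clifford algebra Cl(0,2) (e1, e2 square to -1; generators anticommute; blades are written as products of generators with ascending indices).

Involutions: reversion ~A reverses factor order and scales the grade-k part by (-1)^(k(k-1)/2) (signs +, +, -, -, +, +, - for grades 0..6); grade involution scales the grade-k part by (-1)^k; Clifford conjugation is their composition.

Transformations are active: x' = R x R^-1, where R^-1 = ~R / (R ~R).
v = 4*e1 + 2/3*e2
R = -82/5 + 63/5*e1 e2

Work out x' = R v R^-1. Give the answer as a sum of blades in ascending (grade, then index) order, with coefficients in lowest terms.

~R = -82/5 - 63/5*e1 e2, and R ~R = 10693/25, so R^-1 = ~R / (10693/25).
R v = -74*e1 + 592/15*e2
Answer: 484/289*e1 - 3202/867*e2


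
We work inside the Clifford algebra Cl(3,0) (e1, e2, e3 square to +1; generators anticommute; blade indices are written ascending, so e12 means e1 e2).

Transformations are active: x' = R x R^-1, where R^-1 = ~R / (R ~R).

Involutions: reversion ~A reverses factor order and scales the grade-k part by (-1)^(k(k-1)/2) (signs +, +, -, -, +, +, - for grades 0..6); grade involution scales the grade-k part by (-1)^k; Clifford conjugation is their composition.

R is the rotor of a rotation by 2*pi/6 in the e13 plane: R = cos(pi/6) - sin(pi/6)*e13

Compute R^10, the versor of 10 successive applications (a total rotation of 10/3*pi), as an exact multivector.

The rotor phase is half the rotation angle and phases add under composition, so 10 steps in the e13 plane accumulate phase 10*(pi/6) = 5*pi/3: R^10 = cos(5*pi/3) - sin(5*pi/3)*e13.
cos(5*pi/3) = 1/2 and sin(5*pi/3) = -sqrt(3)/2, so R^10 = 1/2 + sqrt(3)/2*e13. The net rotation is 4/3*pi (after discarding 1 full turn, each of which contributes a factor -1 to the rotor); the rotor keeps the half-angle phase exactly.
Answer: 1/2 + sqrt(3)/2*e13


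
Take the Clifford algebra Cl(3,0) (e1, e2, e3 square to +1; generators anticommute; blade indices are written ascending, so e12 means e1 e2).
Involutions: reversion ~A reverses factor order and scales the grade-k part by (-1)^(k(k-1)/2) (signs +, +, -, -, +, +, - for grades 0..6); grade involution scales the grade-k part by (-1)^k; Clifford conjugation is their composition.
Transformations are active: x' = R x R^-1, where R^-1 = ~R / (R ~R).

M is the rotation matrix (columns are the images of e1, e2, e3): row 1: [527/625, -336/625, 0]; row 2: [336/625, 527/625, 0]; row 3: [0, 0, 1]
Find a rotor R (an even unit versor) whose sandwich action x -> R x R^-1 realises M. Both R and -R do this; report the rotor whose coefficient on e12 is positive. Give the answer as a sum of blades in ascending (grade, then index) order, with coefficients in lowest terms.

Method: write R = a + b12*e12 + b13*e13 + b23*e23 with a^2 + b12^2 + b13^2 + b23^2 = 1 (so R^-1 = ~R). Expanding the columns R e_j ~R gives tr M = 4a^2 - 1 and, from the antisymmetric part, M21 - M12 = -4a*b12, M13 - M31 = 4a*b13, M32 - M23 = -4a*b23.
Here tr M = 1679/625, so a^2 = (1 + tr M)/4 = 576/625 and a = ±24/25. Taking a = 24/25: M21 - M12 = 672/625, M13 - M31 = 0, M32 - M23 = 0, giving b12 = -7/25, b13 = 0, b23 = 0, i.e. R = 24/25 - 7/25*e12.
Its e12 coefficient is negative, so report the other preimage -R.
Answer: -24/25 + 7/25*e12. Uniqueness: Spin(3) -> SO(3) maps R and -R to the same rotation of trace 1679/625; fixing the sign of the e12 coefficient removes the ambiguity.


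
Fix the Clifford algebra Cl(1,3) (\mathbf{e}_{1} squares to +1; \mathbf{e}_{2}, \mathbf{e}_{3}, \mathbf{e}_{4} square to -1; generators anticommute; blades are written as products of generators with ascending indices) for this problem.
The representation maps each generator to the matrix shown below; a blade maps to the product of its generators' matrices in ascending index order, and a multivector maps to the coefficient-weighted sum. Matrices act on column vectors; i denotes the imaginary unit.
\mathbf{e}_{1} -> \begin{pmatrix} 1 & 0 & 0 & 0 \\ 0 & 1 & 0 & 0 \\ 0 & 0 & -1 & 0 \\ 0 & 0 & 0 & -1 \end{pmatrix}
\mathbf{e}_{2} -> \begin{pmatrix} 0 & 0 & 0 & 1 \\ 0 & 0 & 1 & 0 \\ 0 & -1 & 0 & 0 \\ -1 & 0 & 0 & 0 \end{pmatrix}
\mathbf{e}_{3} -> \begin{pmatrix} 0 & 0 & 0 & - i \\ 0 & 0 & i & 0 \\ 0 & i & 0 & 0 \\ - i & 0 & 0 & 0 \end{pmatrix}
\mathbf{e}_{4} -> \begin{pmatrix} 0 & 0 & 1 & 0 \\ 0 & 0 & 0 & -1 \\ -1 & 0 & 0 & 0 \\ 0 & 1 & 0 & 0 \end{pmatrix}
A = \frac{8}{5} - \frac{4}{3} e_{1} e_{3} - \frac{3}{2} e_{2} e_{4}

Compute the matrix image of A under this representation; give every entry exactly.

Bivector images (products of the table entries): rho(e_{1} e_{3}) = rho(\mathbf{e}_{1})rho(\mathbf{e}_{3}) = \begin{pmatrix} 0 & 0 & 0 & - i \\ 0 & 0 & i & 0 \\ 0 & - i & 0 & 0 \\ i & 0 & 0 & 0 \end{pmatrix}; rho(e_{2} e_{4}) = rho(\mathbf{e}_{2})rho(\mathbf{e}_{4}) = \begin{pmatrix} 0 & 1 & 0 & 0 \\ -1 & 0 & 0 & 0 \\ 0 & 0 & 0 & 1 \\ 0 & 0 & -1 & 0 \end{pmatrix}.
M = (\frac{8}{5})*1 + (-\frac{4}{3})*rho(e_{1} e_{3}) + (-\frac{3}{2})*rho(e_{2} e_{4}), summed entrywise (1 is the identity matrix):
Answer: \begin{pmatrix} \frac{8}{5} & - \frac{3}{2} & 0 & \frac{4 i}{3} \\ \frac{3}{2} & \frac{8}{5} & - \frac{4 i}{3} & 0 \\ 0 & \frac{4 i}{3} & \frac{8}{5} & - \frac{3}{2} \\ - \frac{4 i}{3} & 0 & \frac{3}{2} & \frac{8}{5} \end{pmatrix}


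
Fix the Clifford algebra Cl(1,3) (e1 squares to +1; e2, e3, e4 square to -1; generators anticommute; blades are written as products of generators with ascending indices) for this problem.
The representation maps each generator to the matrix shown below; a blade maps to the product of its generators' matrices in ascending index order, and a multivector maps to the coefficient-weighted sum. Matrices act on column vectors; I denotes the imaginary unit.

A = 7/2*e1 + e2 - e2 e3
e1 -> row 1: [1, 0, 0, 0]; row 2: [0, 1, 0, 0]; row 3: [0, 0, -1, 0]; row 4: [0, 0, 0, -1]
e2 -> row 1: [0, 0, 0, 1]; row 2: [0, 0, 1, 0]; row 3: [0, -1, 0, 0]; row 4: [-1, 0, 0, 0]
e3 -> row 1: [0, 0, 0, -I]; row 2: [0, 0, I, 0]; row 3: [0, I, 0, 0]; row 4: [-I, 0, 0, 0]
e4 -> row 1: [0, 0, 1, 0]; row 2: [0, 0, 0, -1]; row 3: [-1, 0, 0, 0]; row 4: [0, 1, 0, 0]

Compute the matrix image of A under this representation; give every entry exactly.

Bivector images (products of the table entries): rho(e2 e3) = rho(e2)rho(e3) = row 1: [-I, 0, 0, 0]; row 2: [0, I, 0, 0]; row 3: [0, 0, -I, 0]; row 4: [0, 0, 0, I].
M = (7/2)*rho(e1) + (1)*rho(e2) + (-1)*rho(e2 e3), summed entrywise:
Answer: row 1: [7/2 + I, 0, 0, 1]; row 2: [0, 7/2 - I, 1, 0]; row 3: [0, -1, -7/2 + I, 0]; row 4: [-1, 0, 0, -7/2 - I]


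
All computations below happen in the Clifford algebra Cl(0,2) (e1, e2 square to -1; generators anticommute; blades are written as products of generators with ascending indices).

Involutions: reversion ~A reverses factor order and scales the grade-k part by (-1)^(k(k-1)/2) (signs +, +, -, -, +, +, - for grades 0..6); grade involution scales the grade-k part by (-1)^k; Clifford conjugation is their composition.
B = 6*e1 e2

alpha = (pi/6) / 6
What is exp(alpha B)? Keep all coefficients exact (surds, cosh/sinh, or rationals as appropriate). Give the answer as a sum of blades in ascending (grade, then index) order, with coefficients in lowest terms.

B^2 = (6)^2*(e1 e2)^2 = 36*(-1) = -36 (a basis 2-blade squares to minus the product of its generators' squares).
B^2 = -36 — a negative square means the series sums to a rotation: l = 6, alpha*l = pi/6, so exp(alpha B) = cos(pi/6) + (sin(pi/6)/6)*B = sqrt(3)/2 + (1/12)*B.
Answer: sqrt(3)/2 + 1/2*e1 e2


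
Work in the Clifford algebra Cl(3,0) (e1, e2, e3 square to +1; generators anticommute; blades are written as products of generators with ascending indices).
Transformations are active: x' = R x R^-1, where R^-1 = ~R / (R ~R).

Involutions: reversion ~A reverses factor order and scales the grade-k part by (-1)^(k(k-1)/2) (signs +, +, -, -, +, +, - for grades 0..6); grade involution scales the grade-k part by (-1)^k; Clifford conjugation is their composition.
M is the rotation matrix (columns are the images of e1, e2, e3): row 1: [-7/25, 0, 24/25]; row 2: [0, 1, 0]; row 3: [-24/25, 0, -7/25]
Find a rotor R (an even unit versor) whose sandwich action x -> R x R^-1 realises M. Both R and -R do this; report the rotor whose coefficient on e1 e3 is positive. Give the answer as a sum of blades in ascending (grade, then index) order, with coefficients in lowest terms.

Method: write R = a + b12*e1 e2 + b13*e1 e3 + b23*e2 e3 with a^2 + b12^2 + b13^2 + b23^2 = 1 (so R^-1 = ~R). Expanding the columns R e_j ~R gives tr M = 4a^2 - 1 and, from the antisymmetric part, M21 - M12 = -4a*b12, M13 - M31 = 4a*b13, M32 - M23 = -4a*b23.
Here tr M = 11/25, so a^2 = (1 + tr M)/4 = 9/25 and a = ±3/5. Taking a = 3/5: M21 - M12 = 0, M13 - M31 = 48/25, M32 - M23 = 0, giving b12 = 0, b13 = 4/5, b23 = 0, i.e. R = 3/5 + 4/5*e1 e3.
Its e1 e3 coefficient is already positive.
Answer: 3/5 + 4/5*e1 e3. Sheet selection: the two-to-one cover makes ±R indistinguishable at the matrix level (trace 11/25), so uniqueness comes from the required sign on e1 e3.
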